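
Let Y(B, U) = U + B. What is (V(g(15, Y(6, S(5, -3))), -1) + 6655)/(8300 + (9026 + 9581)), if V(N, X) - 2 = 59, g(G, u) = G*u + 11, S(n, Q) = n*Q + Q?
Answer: 6716/26907 ≈ 0.24960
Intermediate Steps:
S(n, Q) = Q + Q*n (S(n, Q) = Q*n + Q = Q + Q*n)
Y(B, U) = B + U
g(G, u) = 11 + G*u
V(N, X) = 61 (V(N, X) = 2 + 59 = 61)
(V(g(15, Y(6, S(5, -3))), -1) + 6655)/(8300 + (9026 + 9581)) = (61 + 6655)/(8300 + (9026 + 9581)) = 6716/(8300 + 18607) = 6716/26907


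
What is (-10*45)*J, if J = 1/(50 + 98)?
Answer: -225/74 ≈ -3.0405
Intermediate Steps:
J = 1/148 ≈ 0.0067568
(-10*45)*J = -10*45*(1/148) = -450*1/148 = -225/74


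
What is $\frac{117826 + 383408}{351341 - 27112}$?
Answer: $\frac{501234}{324229} \approx 1.5459$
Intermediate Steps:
$\frac{117826 + 383408}{351341 - 27112} = \frac{501234}{324229}$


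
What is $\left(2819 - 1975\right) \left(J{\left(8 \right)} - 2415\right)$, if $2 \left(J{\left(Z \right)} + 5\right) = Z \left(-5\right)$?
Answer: $-2059360$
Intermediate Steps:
$J{\left(Z \right)} = -5 - \frac{5 Z}{2}$ ($J{\left(Z \right)} = -5 + \frac{Z \left(-5\right)}{2} = -5 + \frac{\left(-5\right) Z}{2} = -5 - \frac{5 Z}{2}$)
$\left(2819 - 1975\right) \left(J{\left(8 \right)} - 2415\right) = \left(2819 - 1975\right) \left(\left(-5 - 20\right) - 2415\right) = 844 \left(\left(-5 - 20\right) - 2415\right) = 844 \left(-25 - 2415\right) = 844 \left(-2440\right) = -2059360$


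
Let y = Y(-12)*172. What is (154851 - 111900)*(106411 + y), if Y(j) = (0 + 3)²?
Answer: 4636947009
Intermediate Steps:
Y(j) = 9 (Y(j) = 3² = 9)
y = 1548 (y = 9*172 = 1548)
(154851 - 111900)*(106411 + y) = (154851 - 111900)*(106411 + 1548) = 42951*107959 = 4636947009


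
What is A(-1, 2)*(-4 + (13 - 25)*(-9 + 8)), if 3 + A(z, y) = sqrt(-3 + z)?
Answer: -24 + 16*I ≈ -24.0 + 16.0*I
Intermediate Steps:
A(z, y) = -3 + sqrt(-3 + z)
A(-1, 2)*(-4 + (13 - 25)*(-9 + 8)) = (-3 + sqrt(-3 - 1))*(-4 + (13 - 25)*(-9 + 8)) = (-3 + sqrt(-4))*(-4 - 12*(-1)) = (-3 + 2*I)*(-4 + 12) = (-3 + 2*I)*8 = -24 + 16*I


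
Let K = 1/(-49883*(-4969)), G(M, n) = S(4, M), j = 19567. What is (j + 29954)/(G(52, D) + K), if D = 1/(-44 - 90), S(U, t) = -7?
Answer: -12274702277667/1735080388 ≈ -7074.4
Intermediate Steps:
D = -1/134 (D = 1/(-134) = -1/134 ≈ -0.0074627)
G(M, n) = -7
K = 1/247868627 (K = -1/49883*(-1/4969) = 1/247868627 ≈ 4.0344e-9)
(j + 29954)/(G(52, D) + K) = (19567 + 29954)/(-7 + 1/247868627) = 49521/(-1735080388/247868627) = 49521*(-247868627/1735080388) = -12274702277667/1735080388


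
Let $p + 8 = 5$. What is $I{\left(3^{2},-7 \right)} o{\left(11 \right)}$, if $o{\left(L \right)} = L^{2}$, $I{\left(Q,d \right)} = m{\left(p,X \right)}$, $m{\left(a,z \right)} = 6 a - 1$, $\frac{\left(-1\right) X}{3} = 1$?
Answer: $-2299$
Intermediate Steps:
$X = -3$ ($X = \left(-3\right) 1 = -3$)
$p = -3$ ($p = -8 + 5 = -3$)
$m{\left(a,z \right)} = -1 + 6 a$
$I{\left(Q,d \right)} = -19$ ($I{\left(Q,d \right)} = -1 + 6 \left(-3\right) = -1 - 18 = -19$)
$I{\left(3^{2},-7 \right)} o{\left(11 \right)} = - 19 \cdot 11^{2} = \left(-19\right) 121 = -2299$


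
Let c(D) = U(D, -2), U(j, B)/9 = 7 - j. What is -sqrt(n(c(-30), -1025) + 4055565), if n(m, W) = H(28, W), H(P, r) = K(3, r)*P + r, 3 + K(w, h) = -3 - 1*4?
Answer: -14*sqrt(20685) ≈ -2013.5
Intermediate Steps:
U(j, B) = 63 - 9*j (U(j, B) = 9*(7 - j) = 63 - 9*j)
K(w, h) = -10 (K(w, h) = -3 + (-3 - 1*4) = -3 + (-3 - 4) = -3 - 7 = -10)
H(P, r) = r - 10*P (H(P, r) = -10*P + r = r - 10*P)
c(D) = 63 - 9*D
n(m, W) = -280 + W (n(m, W) = W - 10*28 = W - 280 = -280 + W)
-sqrt(n(c(-30), -1025) + 4055565) = -sqrt((-280 - 1025) + 4055565) = -sqrt(-1305 + 4055565) = -sqrt(4054260) = -14*sqrt(20685)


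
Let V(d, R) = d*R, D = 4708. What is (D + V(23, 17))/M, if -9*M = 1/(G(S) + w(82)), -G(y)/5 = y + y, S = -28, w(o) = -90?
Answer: -8719290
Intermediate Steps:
G(y) = -10*y (G(y) = -5*(y + y) = -10*y)
V(d, R) = R*d
M = -1/1710 (M = -1/(9*(-10*(-28) - 90)) = -1/(9*(280 - 90)) = -⅑/190 = -⅑*1/190 = -1/1710 ≈ -0.00058480)
(D + V(23, 17))/M = (4708 + 17*23)/(-1/1710) = (4708 + 391)*(-1710) = 5099*(-1710) = -8719290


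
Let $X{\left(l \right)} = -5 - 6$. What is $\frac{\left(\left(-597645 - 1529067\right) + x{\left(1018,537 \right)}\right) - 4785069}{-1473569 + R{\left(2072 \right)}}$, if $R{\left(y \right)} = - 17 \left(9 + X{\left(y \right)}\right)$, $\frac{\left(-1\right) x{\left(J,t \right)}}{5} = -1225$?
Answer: $\frac{6905656}{1473535} \approx 4.6865$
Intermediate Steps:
$x{\left(J,t \right)} = 6125$ ($x{\left(J,t \right)} = \left(-5\right) \left(-1225\right) = 6125$)
$X{\left(l \right)} = -11$ ($X{\left(l \right)} = -5 - 6 = -11$)
$R{\left(y \right)} = 34$ ($R{\left(y \right)} = - 17 \left(9 - 11\right) = \left(-17\right) \left(-2\right) = 34$)
$\frac{\left(\left(-597645 - 1529067\right) + x{\left(1018,537 \right)}\right) - 4785069}{-1473569 + R{\left(2072 \right)}} = \frac{\left(\left(-597645 - 1529067\right) + 6125\right) - 4785069}{-1473569 + 34} = \frac{\left(-2126712 + 6125\right) - 4785069}{-1473535} = \left(-2120587 - 4785069\right) \left(- \frac{1}{1473535}\right) = \left(-6905656\right) \left(- \frac{1}{1473535}\right) = \frac{6905656}{1473535}$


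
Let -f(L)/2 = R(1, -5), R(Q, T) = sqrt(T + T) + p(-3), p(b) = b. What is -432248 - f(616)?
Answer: -432254 + 2*I*sqrt(10) ≈ -4.3225e+5 + 6.3246*I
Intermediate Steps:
R(Q, T) = -3 + sqrt(2)*sqrt(T) (R(Q, T) = sqrt(T + T) - 3 = sqrt(2*T) - 3 = sqrt(2)*sqrt(T) - 3 = -3 + sqrt(2)*sqrt(T))
f(L) = 6 - 2*I*sqrt(10) (f(L) = -2*(-3 + sqrt(2)*sqrt(-5)) = -2*(-3 + sqrt(2)*(I*sqrt(5))) = -2*(-3 + I*sqrt(10)) = 6 - 2*I*sqrt(10))
-432248 - f(616) = -432248 - (6 - 2*I*sqrt(10)) = -432248 + (-6 + 2*I*sqrt(10)) = -432254 + 2*I*sqrt(10)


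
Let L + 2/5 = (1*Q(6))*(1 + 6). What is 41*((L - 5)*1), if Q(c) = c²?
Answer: 50553/5 ≈ 10111.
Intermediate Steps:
L = 1258/5 (L = -⅖ + (1*6²)*(1 + 6) = -⅖ + (1*36)*7 = -⅖ + 36*7 = -⅖ + 252 = 1258/5 ≈ 251.60)
41*((L - 5)*1) = 41*((1258/5 - 5)*1) = 41*((1233/5)*1) = 41*(1233/5) = 50553/5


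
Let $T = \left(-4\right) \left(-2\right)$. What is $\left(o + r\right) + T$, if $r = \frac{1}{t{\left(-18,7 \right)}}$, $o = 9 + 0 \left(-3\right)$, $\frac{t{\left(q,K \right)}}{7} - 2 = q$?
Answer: $\frac{1903}{112} \approx 16.991$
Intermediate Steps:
$T = 8$
$t{\left(q,K \right)} = 14 + 7 q$
$o = 9$ ($o = 9 + 0 = 9$)
$r = - \frac{1}{112}$ ($r = \frac{1}{14 + 7 \left(-18\right)} = \frac{1}{14 - 126} = \frac{1}{-112} = - \frac{1}{112} \approx -0.0089286$)
$\left(o + r\right) + T = \left(9 - \frac{1}{112}\right) + 8 = \frac{1007}{112} + 8 = \frac{1903}{112}$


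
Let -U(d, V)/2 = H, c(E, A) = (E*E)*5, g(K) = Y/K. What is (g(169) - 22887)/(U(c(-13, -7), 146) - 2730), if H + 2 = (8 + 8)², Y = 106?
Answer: 3867797/547222 ≈ 7.0681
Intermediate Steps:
g(K) = 106/K
c(E, A) = 5*E² (c(E, A) = E²*5 = 5*E²)
H = 254 (H = -2 + (8 + 8)² = -2 + 16² = -2 + 256 = 254)
U(d, V) = -508 (U(d, V) = -2*254 = -508)
(g(169) - 22887)/(U(c(-13, -7), 146) - 2730) = (106/169 - 22887)/(-508 - 2730) = (106*(1/169) - 22887)/(-3238) = (106/169 - 22887)*(-1/3238) = -3867797/169*(-1/3238) = 3867797/547222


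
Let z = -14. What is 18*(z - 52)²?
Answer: 78408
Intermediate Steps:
18*(z - 52)² = 18*(-14 - 52)² = 18*(-66)² = 18*4356 = 78408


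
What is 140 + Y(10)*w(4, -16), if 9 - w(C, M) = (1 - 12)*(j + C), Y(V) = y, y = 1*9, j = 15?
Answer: 2102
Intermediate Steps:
y = 9
Y(V) = 9
w(C, M) = 174 + 11*C (w(C, M) = 9 - (1 - 12)*(15 + C) = 9 - (-11)*(15 + C) = 9 - (-165 - 11*C) = 9 + (165 + 11*C) = 174 + 11*C)
140 + Y(10)*w(4, -16) = 140 + 9*(174 + 11*4) = 140 + 9*(174 + 44) = 140 + 9*218 = 140 + 1962 = 2102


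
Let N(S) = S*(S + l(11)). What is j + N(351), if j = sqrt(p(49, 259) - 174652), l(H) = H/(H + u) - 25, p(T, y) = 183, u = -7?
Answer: 461565/4 + I*sqrt(174469) ≈ 1.1539e+5 + 417.69*I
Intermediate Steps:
l(H) = -25 + H/(-7 + H) (l(H) = H/(H - 7) - 25 = H/(-7 + H) - 25 = -25 + H/(-7 + H))
j = I*sqrt(174469) (j = sqrt(183 - 174652) = sqrt(-174469) = I*sqrt(174469) ≈ 417.69*I)
N(S) = S*(-89/4 + S) (N(S) = S*(S + (175 - 24*11)/(-7 + 11)) = S*(S + (175 - 264)/4) = S*(S + (1/4)*(-89)) = S*(S - 89/4) = S*(-89/4 + S))
j + N(351) = I*sqrt(174469) + (1/4)*351*(-89 + 4*351) = I*sqrt(174469) + (1/4)*351*(-89 + 1404) = I*sqrt(174469) + (1/4)*351*1315 = I*sqrt(174469) + 461565/4 = 461565/4 + I*sqrt(174469)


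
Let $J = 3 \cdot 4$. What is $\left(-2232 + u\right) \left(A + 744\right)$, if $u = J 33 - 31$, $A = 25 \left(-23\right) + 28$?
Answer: $-367799$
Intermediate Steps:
$A = -547$ ($A = -575 + 28 = -547$)
$J = 12$
$u = 365$ ($u = 12 \cdot 33 - 31 = 396 - 31 = 365$)
$\left(-2232 + u\right) \left(A + 744\right) = \left(-2232 + 365\right) \left(-547 + 744\right) = \left(-1867\right) 197 = -367799$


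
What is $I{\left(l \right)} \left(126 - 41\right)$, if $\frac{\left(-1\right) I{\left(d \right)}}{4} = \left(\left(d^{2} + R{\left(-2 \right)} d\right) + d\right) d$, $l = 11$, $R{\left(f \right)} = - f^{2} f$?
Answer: $-822800$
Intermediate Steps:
$R{\left(f \right)} = - f^{3}$
$I{\left(d \right)} = - 4 d \left(d^{2} + 9 d\right)$ ($I{\left(d \right)} = - 4 \left(\left(d^{2} + - \left(-2\right)^{3} d\right) + d\right) d = - 4 \left(\left(d^{2} + \left(-1\right) \left(-8\right) d\right) + d\right) d = - 4 \left(\left(d^{2} + 8 d\right) + d\right) d = - 4 \left(d^{2} + 9 d\right) d = - 4 d \left(d^{2} + 9 d\right)$)
$I{\left(l \right)} \left(126 - 41\right) = 4 \cdot 11^{2} \left(-9 - 11\right) \left(126 - 41\right) = 4 \cdot 121 \left(-9 - 11\right) 85 = 4 \cdot 121 \left(-20\right) 85 = \left(-9680\right) 85 = -822800$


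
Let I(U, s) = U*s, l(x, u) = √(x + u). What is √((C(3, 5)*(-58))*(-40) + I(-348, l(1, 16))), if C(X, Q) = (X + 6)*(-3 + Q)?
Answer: 2*√(10440 - 87*√17) ≈ 200.81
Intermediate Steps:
l(x, u) = √(u + x)
C(X, Q) = (-3 + Q)*(6 + X) (C(X, Q) = (6 + X)*(-3 + Q) = (-3 + Q)*(6 + X))
√((C(3, 5)*(-58))*(-40) + I(-348, l(1, 16))) = √(((-18 - 3*3 + 6*5 + 5*3)*(-58))*(-40) - 348*√(16 + 1)) = √(((-18 - 9 + 30 + 15)*(-58))*(-40) - 348*√17) = √((18*(-58))*(-40) - 348*√17) = √(-1044*(-40) - 348*√17) = √(41760 - 348*√17)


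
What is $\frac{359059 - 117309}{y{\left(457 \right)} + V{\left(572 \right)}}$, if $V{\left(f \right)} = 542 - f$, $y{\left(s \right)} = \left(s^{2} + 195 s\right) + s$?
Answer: $\frac{241750}{298391} \approx 0.81018$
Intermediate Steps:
$y{\left(s \right)} = s^{2} + 196 s$
$\frac{359059 - 117309}{y{\left(457 \right)} + V{\left(572 \right)}} = \frac{359059 - 117309}{457 \left(196 + 457\right) + \left(542 - 572\right)} = \frac{241750}{457 \cdot 653 + \left(542 - 572\right)} = \frac{241750}{298421 - 30} = \frac{241750}{298391}$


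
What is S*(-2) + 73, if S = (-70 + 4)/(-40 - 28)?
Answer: 1208/17 ≈ 71.059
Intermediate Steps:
S = 33/34 (S = -66/(-68) = -66*(-1/68) = 33/34 ≈ 0.97059)
S*(-2) + 73 = (33/34)*(-2) + 73 = -33/17 + 73 = 1208/17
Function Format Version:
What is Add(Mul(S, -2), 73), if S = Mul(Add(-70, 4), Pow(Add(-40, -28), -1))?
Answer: Rational(1208, 17) ≈ 71.059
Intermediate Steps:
S = Rational(33, 34) (S = Mul(-66, Pow(-68, -1)) = Mul(-66, Rational(-1, 68)) = Rational(33, 34) ≈ 0.97059)
Add(Mul(S, -2), 73) = Add(Mul(Rational(33, 34), -2), 73) = Add(Rational(-33, 17), 73) = Rational(1208, 17)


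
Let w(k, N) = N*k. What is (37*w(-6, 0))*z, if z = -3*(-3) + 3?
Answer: 0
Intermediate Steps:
z = 12 (z = 9 + 3 = 12)
(37*w(-6, 0))*z = (37*(0*(-6)))*12 = (37*0)*12 = 0*12 = 0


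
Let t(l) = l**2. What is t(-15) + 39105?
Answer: 39330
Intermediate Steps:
t(-15) + 39105 = (-15)**2 + 39105 = 225 + 39105 = 39330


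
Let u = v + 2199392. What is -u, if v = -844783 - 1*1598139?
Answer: 243530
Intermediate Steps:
v = -2442922 (v = -844783 - 1598139 = -2442922)
u = -243530 (u = -2442922 + 2199392 = -243530)
-u = -1*(-243530) = 243530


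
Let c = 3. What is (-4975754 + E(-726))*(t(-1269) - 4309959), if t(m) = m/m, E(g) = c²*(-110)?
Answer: 21449557616752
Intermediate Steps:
E(g) = -990 (E(g) = 3²*(-110) = 9*(-110) = -990)
t(m) = 1
(-4975754 + E(-726))*(t(-1269) - 4309959) = (-4975754 - 990)*(1 - 4309959) = -4976744*(-4309958) = 21449557616752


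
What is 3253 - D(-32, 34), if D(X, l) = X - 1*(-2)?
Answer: 3283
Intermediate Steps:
D(X, l) = 2 + X (D(X, l) = X + 2 = 2 + X)
3253 - D(-32, 34) = 3253 - (2 - 32) = 3253 - 1*(-30) = 3253 + 30 = 3283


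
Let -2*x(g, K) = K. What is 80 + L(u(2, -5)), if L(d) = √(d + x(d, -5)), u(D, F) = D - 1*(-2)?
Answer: 80 + √26/2 ≈ 82.550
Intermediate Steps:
u(D, F) = 2 + D (u(D, F) = D + 2 = 2 + D)
x(g, K) = -K/2
L(d) = √(5/2 + d) (L(d) = √(d - ½*(-5)) = √(d + 5/2) = √(5/2 + d))
80 + L(u(2, -5)) = 80 + √(10 + 4*(2 + 2))/2 = 80 + √(10 + 4*4)/2 = 80 + √(10 + 16)/2 = 80 + √26/2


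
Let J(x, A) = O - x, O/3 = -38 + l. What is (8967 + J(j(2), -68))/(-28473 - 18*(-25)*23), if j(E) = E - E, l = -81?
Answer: -410/863 ≈ -0.47509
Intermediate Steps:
j(E) = 0
O = -357 (O = 3*(-38 - 81) = 3*(-119) = -357)
J(x, A) = -357 - x
(8967 + J(j(2), -68))/(-28473 - 18*(-25)*23) = (8967 + (-357 - 1*0))/(-28473 - 18*(-25)*23) = (8967 + (-357 + 0))/(-28473 + 450*23) = (8967 - 357)/(-28473 + 10350) = 8610/(-18123) = 8610*(-1/18123) = -410/863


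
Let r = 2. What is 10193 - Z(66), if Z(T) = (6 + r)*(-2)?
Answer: 10209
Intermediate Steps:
Z(T) = -16 (Z(T) = (6 + 2)*(-2) = 8*(-2) = -16)
10193 - Z(66) = 10193 - 1*(-16) = 10193 + 16 = 10209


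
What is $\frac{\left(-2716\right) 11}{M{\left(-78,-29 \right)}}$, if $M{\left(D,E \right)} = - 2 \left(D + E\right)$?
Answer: $- \frac{14938}{107} \approx -139.61$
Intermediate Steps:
$M{\left(D,E \right)} = - 2 D - 2 E$
$\frac{\left(-2716\right) 11}{M{\left(-78,-29 \right)}} = \frac{\left(-2716\right) 11}{\left(-2\right) \left(-78\right) - -58} = - \frac{29876}{156 + 58} = - \frac{29876}{214} = \left(-29876\right) \frac{1}{214} = - \frac{14938}{107}$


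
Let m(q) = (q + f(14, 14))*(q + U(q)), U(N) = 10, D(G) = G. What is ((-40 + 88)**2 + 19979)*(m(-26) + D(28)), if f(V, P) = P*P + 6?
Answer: -62125004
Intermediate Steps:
f(V, P) = 6 + P**2 (f(V, P) = P**2 + 6 = 6 + P**2)
m(q) = (10 + q)*(202 + q) (m(q) = (q + (6 + 14**2))*(q + 10) = (q + (6 + 196))*(10 + q) = (q + 202)*(10 + q) = (202 + q)*(10 + q) = (10 + q)*(202 + q))
((-40 + 88)**2 + 19979)*(m(-26) + D(28)) = ((-40 + 88)**2 + 19979)*((2020 + (-26)**2 + 212*(-26)) + 28) = (48**2 + 19979)*((2020 + 676 - 5512) + 28) = (2304 + 19979)*(-2816 + 28) = 22283*(-2788) = -62125004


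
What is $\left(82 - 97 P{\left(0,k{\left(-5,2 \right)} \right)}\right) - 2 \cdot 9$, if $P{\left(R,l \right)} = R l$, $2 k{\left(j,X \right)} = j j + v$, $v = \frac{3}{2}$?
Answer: $64$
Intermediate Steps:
$v = \frac{3}{2}$ ($v = 3 \cdot \frac{1}{2} = \frac{3}{2} \approx 1.5$)
$k{\left(j,X \right)} = \frac{3}{4} + \frac{j^{2}}{2}$ ($k{\left(j,X \right)} = \frac{j j + \frac{3}{2}}{2} = \frac{j^{2} + \frac{3}{2}}{2} = \frac{\frac{3}{2} + j^{2}}{2} = \frac{3}{4} + \frac{j^{2}}{2}$)
$\left(82 - 97 P{\left(0,k{\left(-5,2 \right)} \right)}\right) - 2 \cdot 9 = \left(82 - 97 \cdot 0 \left(\frac{3}{4} + \frac{\left(-5\right)^{2}}{2}\right)\right) - 2 \cdot 9 = \left(82 - 97 \cdot 0 \left(\frac{3}{4} + \frac{1}{2} \cdot 25\right)\right) - 18 = \left(82 - 97 \cdot 0 \left(\frac{3}{4} + \frac{25}{2}\right)\right) - 18 = \left(82 - 97 \cdot 0 \cdot \frac{53}{4}\right) - 18 = \left(82 - 0\right) - 18 = \left(82 + 0\right) - 18 = 82 - 18 = 64$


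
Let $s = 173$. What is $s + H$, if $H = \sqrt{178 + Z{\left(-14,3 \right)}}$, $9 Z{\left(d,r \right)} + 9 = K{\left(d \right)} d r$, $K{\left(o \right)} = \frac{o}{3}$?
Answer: $173 + \frac{\sqrt{1789}}{3} \approx 187.1$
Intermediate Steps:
$K{\left(o \right)} = \frac{o}{3}$ ($K{\left(o \right)} = o \frac{1}{3} = \frac{o}{3}$)
$Z{\left(d,r \right)} = -1 + \frac{r d^{2}}{27}$ ($Z{\left(d,r \right)} = -1 + \frac{\frac{d}{3} d r}{9} = -1 + \frac{\frac{d^{2}}{3} r}{9} = -1 + \frac{\frac{1}{3} r d^{2}}{9} = -1 + \frac{r d^{2}}{27}$)
$H = \frac{\sqrt{1789}}{3}$ ($H = \sqrt{178 - \left(1 - \frac{\left(-14\right)^{2}}{9}\right)} = \sqrt{178 - \left(1 - \frac{196}{9}\right)} = \sqrt{178 + \left(-1 + \frac{196}{9}\right)} = \sqrt{178 + \frac{187}{9}} = \sqrt{\frac{1789}{9}} = \frac{\sqrt{1789}}{3} \approx 14.099$)
$s + H = 173 + \frac{\sqrt{1789}}{3}$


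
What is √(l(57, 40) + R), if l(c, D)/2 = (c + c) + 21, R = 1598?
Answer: 2*√467 ≈ 43.220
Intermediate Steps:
l(c, D) = 42 + 4*c (l(c, D) = 2*((c + c) + 21) = 2*(2*c + 21) = 2*(21 + 2*c) = 42 + 4*c)
√(l(57, 40) + R) = √((42 + 4*57) + 1598) = √((42 + 228) + 1598) = √(270 + 1598) = √1868 = 2*√467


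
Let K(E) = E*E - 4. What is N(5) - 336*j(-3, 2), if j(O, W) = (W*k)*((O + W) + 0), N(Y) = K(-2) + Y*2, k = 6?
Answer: 4042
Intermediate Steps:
K(E) = -4 + E**2 (K(E) = E**2 - 4 = -4 + E**2)
N(Y) = 2*Y (N(Y) = (-4 + (-2)**2) + Y*2 = (-4 + 4) + 2*Y = 0 + 2*Y = 2*Y)
j(O, W) = 6*W*(O + W) (j(O, W) = (W*6)*((O + W) + 0) = (6*W)*(O + W) = 6*W*(O + W))
N(5) - 336*j(-3, 2) = 2*5 - 2016*2*(-3 + 2) = 10 - 2016*2*(-1) = 10 - 336*(-12) = 10 + 4032 = 4042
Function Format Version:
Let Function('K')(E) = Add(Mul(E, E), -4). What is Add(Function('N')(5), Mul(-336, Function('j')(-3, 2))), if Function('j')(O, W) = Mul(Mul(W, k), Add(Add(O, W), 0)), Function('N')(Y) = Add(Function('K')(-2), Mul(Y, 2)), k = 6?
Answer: 4042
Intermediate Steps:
Function('K')(E) = Add(-4, Pow(E, 2)) (Function('K')(E) = Add(Pow(E, 2), -4) = Add(-4, Pow(E, 2)))
Function('N')(Y) = Mul(2, Y) (Function('N')(Y) = Add(Add(-4, Pow(-2, 2)), Mul(Y, 2)) = Add(Add(-4, 4), Mul(2, Y)) = Add(0, Mul(2, Y)) = Mul(2, Y))
Function('j')(O, W) = Mul(6, W, Add(O, W)) (Function('j')(O, W) = Mul(Mul(W, 6), Add(Add(O, W), 0)) = Mul(Mul(6, W), Add(O, W)) = Mul(6, W, Add(O, W)))
Add(Function('N')(5), Mul(-336, Function('j')(-3, 2))) = Add(Mul(2, 5), Mul(-336, Mul(6, 2, Add(-3, 2)))) = Add(10, Mul(-336, Mul(6, 2, -1))) = Add(10, Mul(-336, -12)) = Add(10, 4032) = 4042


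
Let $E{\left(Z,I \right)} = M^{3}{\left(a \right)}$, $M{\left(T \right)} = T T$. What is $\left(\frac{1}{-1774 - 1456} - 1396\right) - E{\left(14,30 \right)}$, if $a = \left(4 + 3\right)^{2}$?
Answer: $- \frac{44707362168311}{3230} \approx -1.3841 \cdot 10^{10}$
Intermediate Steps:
$a = 49$ ($a = 7^{2} = 49$)
$M{\left(T \right)} = T^{2}$
$E{\left(Z,I \right)} = 13841287201$ ($E{\left(Z,I \right)} = \left(49^{2}\right)^{3} = 2401^{3} = 13841287201$)
$\left(\frac{1}{-1774 - 1456} - 1396\right) - E{\left(14,30 \right)} = \left(\frac{1}{-1774 - 1456} - 1396\right) - 13841287201 = \left(\frac{1}{-3230} - 1396\right) - 13841287201 = \left(- \frac{1}{3230} - 1396\right) - 13841287201 = - \frac{4509081}{3230} - 13841287201 = - \frac{44707362168311}{3230}$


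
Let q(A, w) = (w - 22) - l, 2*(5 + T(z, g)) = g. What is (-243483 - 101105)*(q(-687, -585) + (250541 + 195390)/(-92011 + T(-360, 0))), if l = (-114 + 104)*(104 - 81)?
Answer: 3026857804561/23004 ≈ 1.3158e+8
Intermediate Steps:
T(z, g) = -5 + g/2
l = -230 (l = -10*23 = -230)
q(A, w) = 208 + w (q(A, w) = (w - 22) - 1*(-230) = (-22 + w) + 230 = 208 + w)
(-243483 - 101105)*(q(-687, -585) + (250541 + 195390)/(-92011 + T(-360, 0))) = (-243483 - 101105)*((208 - 585) + (250541 + 195390)/(-92011 + (-5 + (1/2)*0))) = -344588*(-377 + 445931/(-92011 + (-5 + 0))) = -344588*(-377 + 445931/(-92011 - 5)) = -344588*(-377 + 445931/(-92016)) = -344588*(-377 + 445931*(-1/92016)) = -344588*(-377 - 445931/92016) = -344588*(-35135963/92016) = 3026857804561/23004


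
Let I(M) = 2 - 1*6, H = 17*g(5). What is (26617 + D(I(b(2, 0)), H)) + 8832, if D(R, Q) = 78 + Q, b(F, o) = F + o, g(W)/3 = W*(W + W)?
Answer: 38077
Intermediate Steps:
g(W) = 6*W² (g(W) = 3*(W*(W + W)) = 3*(W*(2*W)) = 3*(2*W²) = 6*W²)
H = 2550 (H = 17*(6*5²) = 17*(6*25) = 17*150 = 2550)
I(M) = -4 (I(M) = 2 - 6 = -4)
(26617 + D(I(b(2, 0)), H)) + 8832 = (26617 + (78 + 2550)) + 8832 = (26617 + 2628) + 8832 = 29245 + 8832 = 38077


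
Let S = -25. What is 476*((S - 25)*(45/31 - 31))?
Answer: 21800800/31 ≈ 7.0325e+5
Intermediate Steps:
476*((S - 25)*(45/31 - 31)) = 476*((-25 - 25)*(45/31 - 31)) = 476*(-50*(45*(1/31) - 31)) = 476*(-50*(45/31 - 31)) = 476*(-50*(-916/31)) = 476*(45800/31) = 21800800/31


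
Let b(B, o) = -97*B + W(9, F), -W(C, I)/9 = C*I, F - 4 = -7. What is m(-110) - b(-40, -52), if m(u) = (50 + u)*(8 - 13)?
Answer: -3823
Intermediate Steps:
F = -3 (F = 4 - 7 = -3)
W(C, I) = -9*C*I
m(u) = -250 - 5*u (m(u) = (50 + u)*(-5) = -250 - 5*u)
b(B, o) = 243 - 97*B (b(B, o) = -97*B - 9*9*(-3) = -97*B + 243 = 243 - 97*B)
m(-110) - b(-40, -52) = (-250 - 5*(-110)) - (243 - 97*(-40)) = (-250 + 550) - (243 + 3880) = 300 - 1*4123 = 300 - 4123 = -3823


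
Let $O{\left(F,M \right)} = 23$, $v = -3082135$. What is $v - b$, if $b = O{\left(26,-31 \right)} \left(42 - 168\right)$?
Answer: $-3079237$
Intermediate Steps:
$b = -2898$ ($b = 23 \left(42 - 168\right) = 23 \left(-126\right) = -2898$)
$v - b = -3082135 - -2898 = -3082135 + 2898 = -3079237$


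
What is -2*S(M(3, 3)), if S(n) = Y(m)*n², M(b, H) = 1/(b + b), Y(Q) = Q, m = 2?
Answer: -⅑ ≈ -0.11111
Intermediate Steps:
M(b, H) = 1/(2*b)
S(n) = 2*n²
-2*S(M(3, 3)) = -4*((½)/3)² = -4*((½)*(⅓))² = -4*(⅙)² = -4/36 = -2*1/18 = -⅑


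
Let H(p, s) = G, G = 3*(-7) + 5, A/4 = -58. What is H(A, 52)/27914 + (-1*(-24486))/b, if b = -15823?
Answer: -341877686/220841611 ≈ -1.5481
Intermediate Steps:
A = -232 (A = 4*(-58) = -232)
G = -16 (G = -21 + 5 = -16)
H(p, s) = -16
H(A, 52)/27914 + (-1*(-24486))/b = -16/27914 - 1*(-24486)/(-15823) = -16*1/27914 + 24486*(-1/15823) = -8/13957 - 24486/15823 = -341877686/220841611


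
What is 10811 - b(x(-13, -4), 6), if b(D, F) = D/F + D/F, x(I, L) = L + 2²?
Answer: 10811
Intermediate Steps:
x(I, L) = 4 + L (x(I, L) = L + 4 = 4 + L)
b(D, F) = 2*D/F
10811 - b(x(-13, -4), 6) = 10811 - 2*(4 - 4)/6 = 10811 - 2*0/6 = 10811 - 1*0 = 10811 + 0 = 10811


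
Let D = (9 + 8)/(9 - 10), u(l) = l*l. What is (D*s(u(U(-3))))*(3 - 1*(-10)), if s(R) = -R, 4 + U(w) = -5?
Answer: 17901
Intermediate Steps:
U(w) = -9 (U(w) = -4 - 5 = -9)
u(l) = l**2
D = -17 (D = 17/(-1) = 17*(-1) = -17)
(D*s(u(U(-3))))*(3 - 1*(-10)) = (-(-17)*(-9)**2)*(3 - 1*(-10)) = (-(-17)*81)*(3 + 10) = -17*(-81)*13 = 1377*13 = 17901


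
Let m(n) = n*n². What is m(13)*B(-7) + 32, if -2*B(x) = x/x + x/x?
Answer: -2165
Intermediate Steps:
B(x) = -1 (B(x) = -(x/x + x/x)/2 = -(1 + 1)/2 = -½*2 = -1)
m(n) = n³
m(13)*B(-7) + 32 = 13³*(-1) + 32 = 2197*(-1) + 32 = -2197 + 32 = -2165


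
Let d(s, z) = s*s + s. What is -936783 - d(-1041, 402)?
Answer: -2019423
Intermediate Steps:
d(s, z) = s + s² (d(s, z) = s² + s = s + s²)
-936783 - d(-1041, 402) = -936783 - (-1041)*(1 - 1041) = -936783 - (-1041)*(-1040) = -936783 - 1*1082640 = -936783 - 1082640 = -2019423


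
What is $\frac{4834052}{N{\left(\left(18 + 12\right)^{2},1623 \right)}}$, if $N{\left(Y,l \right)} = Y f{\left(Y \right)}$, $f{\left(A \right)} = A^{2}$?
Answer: $\frac{1208513}{182250000} \approx 0.0066311$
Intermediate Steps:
$N{\left(Y,l \right)} = Y^{3}$ ($N{\left(Y,l \right)} = Y Y^{2} = Y^{3}$)
$\frac{4834052}{N{\left(\left(18 + 12\right)^{2},1623 \right)}} = \frac{4834052}{\left(\left(18 + 12\right)^{2}\right)^{3}} = \frac{4834052}{\left(30^{2}\right)^{3}} = \frac{4834052}{900^{3}} = \frac{4834052}{729000000} = 4834052 \cdot \frac{1}{729000000} = \frac{1208513}{182250000}$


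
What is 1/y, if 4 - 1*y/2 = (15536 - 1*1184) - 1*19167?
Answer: 1/9638 ≈ 0.00010376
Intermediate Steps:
y = 9638 (y = 8 - 2*((15536 - 1*1184) - 1*19167) = 8 - 2*((15536 - 1184) - 19167) = 8 - 2*(14352 - 19167) = 8 - 2*(-4815) = 8 + 9630 = 9638)
1/y = 1/9638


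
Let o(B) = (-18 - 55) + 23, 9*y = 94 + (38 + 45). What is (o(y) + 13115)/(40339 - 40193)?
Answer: 13065/146 ≈ 89.486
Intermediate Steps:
y = 59/3 (y = (94 + (38 + 45))/9 = (94 + 83)/9 = (⅑)*177 = 59/3 ≈ 19.667)
o(B) = -50 (o(B) = -73 + 23 = -50)
(o(y) + 13115)/(40339 - 40193) = (-50 + 13115)/(40339 - 40193) = 13065/146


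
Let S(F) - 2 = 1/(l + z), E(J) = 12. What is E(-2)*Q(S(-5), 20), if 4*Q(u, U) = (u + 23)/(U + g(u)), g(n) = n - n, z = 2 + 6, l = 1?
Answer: 113/30 ≈ 3.7667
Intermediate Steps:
z = 8
g(n) = 0
S(F) = 19/9 (S(F) = 2 + 1/(1 + 8) = 2 + 1/9 = 19/9)
Q(u, U) = (23 + u)/(4*U) (Q(u, U) = ((u + 23)/(U + 0))/4 = ((23 + u)/U)/4 = (23 + u)/(4*U))
E(-2)*Q(S(-5), 20) = 12*((1/4)*(23 + 19/9)/20) = 12*((1/4)*(1/20)*(226/9)) = 12*(113/360) = 113/30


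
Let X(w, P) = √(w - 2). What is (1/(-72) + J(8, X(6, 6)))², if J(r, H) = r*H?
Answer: 1324801/5184 ≈ 255.56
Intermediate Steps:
X(w, P) = √(-2 + w)
J(r, H) = H*r
(1/(-72) + J(8, X(6, 6)))² = (1/(-72) + √(-2 + 6)*8)² = (-1/72 + √4*8)² = (-1/72 + 2*8)² = (-1/72 + 16)² = (1151/72)² = 1324801/5184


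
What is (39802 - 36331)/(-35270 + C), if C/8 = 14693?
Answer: 3471/82274 ≈ 0.042188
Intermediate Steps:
C = 117544 (C = 8*14693 = 117544)
(39802 - 36331)/(-35270 + C) = (39802 - 36331)/(-35270 + 117544) = 3471/82274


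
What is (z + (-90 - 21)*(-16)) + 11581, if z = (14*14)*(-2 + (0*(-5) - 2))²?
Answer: 16493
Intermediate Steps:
z = 3136 (z = 196*(-2 + (0 - 2))² = 196*(-2 - 2)² = 196*(-4)² = 196*16 = 3136)
(z + (-90 - 21)*(-16)) + 11581 = (3136 + (-90 - 21)*(-16)) + 11581 = (3136 - 111*(-16)) + 11581 = (3136 + 1776) + 11581 = 4912 + 11581 = 16493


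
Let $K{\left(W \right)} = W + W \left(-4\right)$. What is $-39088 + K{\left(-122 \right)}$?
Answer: $-38722$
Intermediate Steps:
$K{\left(W \right)} = - 3 W$ ($K{\left(W \right)} = W - 4 W = - 3 W$)
$-39088 + K{\left(-122 \right)} = -39088 - -366 = -39088 + 366 = -38722$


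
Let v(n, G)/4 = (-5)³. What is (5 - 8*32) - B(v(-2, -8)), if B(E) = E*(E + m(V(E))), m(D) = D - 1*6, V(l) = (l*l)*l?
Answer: -62500253251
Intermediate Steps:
V(l) = l³ (V(l) = l²*l = l³)
v(n, G) = -500 (v(n, G) = 4*(-5)³ = 4*(-125) = -500)
m(D) = -6 + D (m(D) = D - 6 = -6 + D)
B(E) = E*(-6 + E + E³) (B(E) = E*(E + (-6 + E³)) = E*(-6 + E + E³))
(5 - 8*32) - B(v(-2, -8)) = (5 - 8*32) - (-500)*(-6 - 500 + (-500)³) = (5 - 256) - (-500)*(-6 - 500 - 125000000) = -251 - (-500)*(-125000506) = -251 - 1*62500253000 = -251 - 62500253000 = -62500253251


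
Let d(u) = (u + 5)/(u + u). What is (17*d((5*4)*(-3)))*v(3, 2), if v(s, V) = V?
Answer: 187/12 ≈ 15.583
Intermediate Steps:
d(u) = (5 + u)/(2*u) (d(u) = (5 + u)/((2*u)) = (5 + u)*(1/(2*u)) = (5 + u)/(2*u))
(17*d((5*4)*(-3)))*v(3, 2) = (17*((5 + (5*4)*(-3))/(2*(((5*4)*(-3))))))*2 = (17*((5 + 20*(-3))/(2*((20*(-3))))))*2 = (17*((1/2)*(5 - 60)/(-60)))*2 = (17*((1/2)*(-1/60)*(-55)))*2 = (17*(11/24))*2 = (187/24)*2 = 187/12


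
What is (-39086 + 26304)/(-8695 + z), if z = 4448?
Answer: 12782/4247 ≈ 3.0097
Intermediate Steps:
(-39086 + 26304)/(-8695 + z) = (-39086 + 26304)/(-8695 + 4448) = -12782/(-4247) = -12782*(-1/4247) = 12782/4247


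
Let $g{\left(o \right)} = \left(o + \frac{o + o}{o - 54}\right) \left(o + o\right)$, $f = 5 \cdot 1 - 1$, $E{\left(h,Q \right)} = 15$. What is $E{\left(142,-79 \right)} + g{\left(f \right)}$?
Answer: $\frac{1143}{25} \approx 45.72$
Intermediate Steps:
$f = 4$ ($f = 5 - 1 = 4$)
$g{\left(o \right)} = 2 o \left(o + \frac{2 o}{-54 + o}\right)$ ($g{\left(o \right)} = \left(o + \frac{2 o}{-54 + o}\right) 2 o = 2 o \left(o + \frac{2 o}{-54 + o}\right)$)
$E{\left(142,-79 \right)} + g{\left(f \right)} = 15 + \frac{2 \cdot 4^{2} \left(-52 + 4\right)}{-54 + 4} = 15 + 2 \cdot 16 \frac{1}{-50} \left(-48\right) = 15 + 2 \cdot 16 \left(- \frac{1}{50}\right) \left(-48\right) = 15 + \frac{768}{25} = \frac{1143}{25}$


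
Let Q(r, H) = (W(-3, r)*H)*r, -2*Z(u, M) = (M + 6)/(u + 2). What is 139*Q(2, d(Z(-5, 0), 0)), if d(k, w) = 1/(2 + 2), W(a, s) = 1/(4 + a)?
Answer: 139/2 ≈ 69.500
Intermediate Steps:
Z(u, M) = -(6 + M)/(2*(2 + u)) (Z(u, M) = -(M + 6)/(2*(u + 2)) = -(6 + M)/(2*(2 + u)))
d(k, w) = ¼ (d(k, w) = 1/4 = ¼)
Q(r, H) = H*r (Q(r, H) = (H/(4 - 3))*r = (H/1)*r = (1*H)*r = H*r)
139*Q(2, d(Z(-5, 0), 0)) = 139*((¼)*2) = 139*(½) = 139/2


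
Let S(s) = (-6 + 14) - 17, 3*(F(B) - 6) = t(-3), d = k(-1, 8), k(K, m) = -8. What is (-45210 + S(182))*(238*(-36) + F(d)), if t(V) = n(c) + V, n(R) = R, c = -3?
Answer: 387255516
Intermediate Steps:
d = -8
t(V) = -3 + V
F(B) = 4 (F(B) = 6 + (-3 - 3)/3 = 6 + (⅓)*(-6) = 6 - 2 = 4)
S(s) = -9 (S(s) = 8 - 17 = -9)
(-45210 + S(182))*(238*(-36) + F(d)) = (-45210 - 9)*(238*(-36) + 4) = -45219*(-8568 + 4) = -45219*(-8564) = 387255516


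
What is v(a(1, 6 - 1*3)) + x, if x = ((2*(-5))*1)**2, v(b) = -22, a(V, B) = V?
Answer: 78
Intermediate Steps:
x = 100 (x = (-10*1)**2 = (-10)**2 = 100)
v(a(1, 6 - 1*3)) + x = -22 + 100 = 78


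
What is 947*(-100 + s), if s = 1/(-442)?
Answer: -41858347/442 ≈ -94702.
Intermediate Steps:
s = -1/442 ≈ -0.0022624
947*(-100 + s) = 947*(-100 - 1/442) = 947*(-44201/442) = -41858347/442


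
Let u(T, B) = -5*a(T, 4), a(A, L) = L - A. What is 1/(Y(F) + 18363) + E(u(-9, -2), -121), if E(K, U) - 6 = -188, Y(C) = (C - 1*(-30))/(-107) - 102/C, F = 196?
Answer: -35039869480/192526813 ≈ -182.00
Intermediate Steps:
Y(C) = -30/107 - 102/C - C/107 (Y(C) = (C + 30)*(-1/107) - 102/C = (30 + C)*(-1/107) - 102/C = (-30/107 - C/107) - 102/C = -30/107 - 102/C - C/107)
u(T, B) = -20 + 5*T (u(T, B) = -5*(4 - T) = -20 + 5*T)
E(K, U) = -182 (E(K, U) = 6 - 188 = -182)
1/(Y(F) + 18363) + E(u(-9, -2), -121) = 1/((1/107)*(-10914 - 1*196*(30 + 196))/196 + 18363) - 182 = 1/((1/107)*(1/196)*(-10914 - 1*196*226) + 18363) - 182 = 1/((1/107)*(1/196)*(-10914 - 44296) + 18363) - 182 = 1/((1/107)*(1/196)*(-55210) + 18363) - 182 = 1/(-27605/10486 + 18363) - 182 = 1/(192526813/10486) - 182 = 10486/192526813 - 182 = -35039869480/192526813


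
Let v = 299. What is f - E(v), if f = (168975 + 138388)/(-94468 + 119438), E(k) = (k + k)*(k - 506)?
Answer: 3091243783/24970 ≈ 1.2380e+5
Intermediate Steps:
E(k) = 2*k*(-506 + k) (E(k) = (2*k)*(-506 + k) = 2*k*(-506 + k))
f = 307363/24970 ≈ 12.309
f - E(v) = 307363/24970 - 2*299*(-506 + 299) = 307363/24970 - 2*299*(-207) = 307363/24970 - 1*(-123786) = 307363/24970 + 123786 = 3091243783/24970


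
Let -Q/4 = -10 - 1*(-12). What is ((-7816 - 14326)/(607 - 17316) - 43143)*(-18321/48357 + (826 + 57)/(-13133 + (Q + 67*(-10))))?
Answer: 71059543664645230/3719749375881 ≈ 19103.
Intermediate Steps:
Q = -8 (Q = -4*(-10 - 1*(-12)) = -4*(-10 + 12) = -4*2 = -8)
((-7816 - 14326)/(607 - 17316) - 43143)*(-18321/48357 + (826 + 57)/(-13133 + (Q + 67*(-10)))) = ((-7816 - 14326)/(607 - 17316) - 43143)*(-18321/48357 + (826 + 57)/(-13133 + (-8 + 67*(-10)))) = (-22142/(-16709) - 43143)*(-18321*1/48357 + 883/(-13133 + (-8 - 670))) = (-22142*(-1/16709) - 43143)*(-6107/16119 + 883/(-13133 - 678)) = (22142/16709 - 43143)*(-6107/16119 + 883/(-13811)) = -720854245*(-6107/16119 + 883*(-1/13811))/16709 = -720854245*(-6107/16119 - 883/13811)/16709 = -720854245/16709*(-98576854/222619509) = 71059543664645230/3719749375881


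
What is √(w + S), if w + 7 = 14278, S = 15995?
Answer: √30266 ≈ 173.97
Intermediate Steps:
w = 14271 (w = -7 + 14278 = 14271)
√(w + S) = √(14271 + 15995) = √30266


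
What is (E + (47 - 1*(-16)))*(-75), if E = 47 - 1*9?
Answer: -7575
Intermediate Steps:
E = 38 (E = 47 - 9 = 38)
(E + (47 - 1*(-16)))*(-75) = (38 + (47 - 1*(-16)))*(-75) = (38 + (47 + 16))*(-75) = (38 + 63)*(-75) = 101*(-75) = -7575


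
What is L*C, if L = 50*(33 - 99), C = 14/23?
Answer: -46200/23 ≈ -2008.7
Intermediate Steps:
C = 14/23 (C = 14*(1/23) = 14/23 ≈ 0.60870)
L = -3300 (L = 50*(-66) = -3300)
L*C = -3300*14/23 = -46200/23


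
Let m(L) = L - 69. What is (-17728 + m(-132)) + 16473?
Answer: -1456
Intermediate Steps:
m(L) = -69 + L
(-17728 + m(-132)) + 16473 = (-17728 + (-69 - 132)) + 16473 = (-17728 - 201) + 16473 = -17929 + 16473 = -1456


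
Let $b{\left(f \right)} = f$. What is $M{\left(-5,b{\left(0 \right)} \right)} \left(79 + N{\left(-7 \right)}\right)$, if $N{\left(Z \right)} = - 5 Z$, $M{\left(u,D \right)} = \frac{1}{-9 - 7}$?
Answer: $- \frac{57}{8} \approx -7.125$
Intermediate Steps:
$M{\left(u,D \right)} = - \frac{1}{16}$ ($M{\left(u,D \right)} = \frac{1}{-16} = - \frac{1}{16}$)
$M{\left(-5,b{\left(0 \right)} \right)} \left(79 + N{\left(-7 \right)}\right) = - \frac{79 - -35}{16} = - \frac{79 + 35}{16} = \left(- \frac{1}{16}\right) 114 = - \frac{57}{8}$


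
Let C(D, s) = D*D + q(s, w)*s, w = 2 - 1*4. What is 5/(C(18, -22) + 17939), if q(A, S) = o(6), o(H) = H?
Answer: 5/18131 ≈ 0.00027577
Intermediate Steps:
w = -2 (w = 2 - 4 = -2)
q(A, S) = 6
C(D, s) = D² + 6*s (C(D, s) = D*D + 6*s = D² + 6*s)
5/(C(18, -22) + 17939) = 5/((18² + 6*(-22)) + 17939) = 5/((324 - 132) + 17939) = 5/(192 + 17939) = 5/18131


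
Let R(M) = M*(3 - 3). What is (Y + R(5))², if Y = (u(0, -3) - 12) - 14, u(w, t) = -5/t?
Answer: 5329/9 ≈ 592.11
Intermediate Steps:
R(M) = 0 (R(M) = M*0 = 0)
Y = -73/3 (Y = (-5/(-3) - 12) - 14 = (-5*(-⅓) - 12) - 14 = (5/3 - 12) - 14 = -31/3 - 14 = -73/3 ≈ -24.333)
(Y + R(5))² = (-73/3 + 0)² = (-73/3)² = 5329/9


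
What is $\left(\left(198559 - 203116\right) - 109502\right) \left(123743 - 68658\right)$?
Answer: $-6282940015$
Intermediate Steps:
$\left(\left(198559 - 203116\right) - 109502\right) \left(123743 - 68658\right) = \left(-4557 - 109502\right) 55085 = \left(-114059\right) 55085 = -6282940015$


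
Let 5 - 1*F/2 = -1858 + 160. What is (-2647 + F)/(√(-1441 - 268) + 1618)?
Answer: 409354/873211 - 253*I*√1709/873211 ≈ 0.46879 - 0.011978*I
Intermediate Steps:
F = 3406 (F = 10 - 2*(-1858 + 160) = 10 - 2*(-1698) = 10 + 3396 = 3406)
(-2647 + F)/(√(-1441 - 268) + 1618) = (-2647 + 3406)/(√(-1441 - 268) + 1618) = 759/(√(-1709) + 1618) = 759/(I*√1709 + 1618) = 759/(1618 + I*√1709)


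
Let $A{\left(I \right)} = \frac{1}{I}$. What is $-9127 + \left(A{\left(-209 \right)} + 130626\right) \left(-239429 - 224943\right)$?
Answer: $- \frac{12677744329419}{209} \approx -6.0659 \cdot 10^{10}$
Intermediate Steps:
$-9127 + \left(A{\left(-209 \right)} + 130626\right) \left(-239429 - 224943\right) = -9127 + \left(\frac{1}{-209} + 130626\right) \left(-239429 - 224943\right) = -9127 + \left(- \frac{1}{209} + 130626\right) \left(-464372\right) = -9127 + \frac{27300833}{209} \left(-464372\right) = -9127 - \frac{12677742421876}{209} = - \frac{12677744329419}{209}$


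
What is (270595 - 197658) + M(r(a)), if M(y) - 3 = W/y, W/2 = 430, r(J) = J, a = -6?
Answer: 218390/3 ≈ 72797.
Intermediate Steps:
W = 860 (W = 2*430 = 860)
M(y) = 3 + 860/y
(270595 - 197658) + M(r(a)) = (270595 - 197658) + (3 + 860/(-6)) = 72937 + (3 + 860*(-⅙)) = 72937 + (3 - 430/3) = 72937 - 421/3 = 218390/3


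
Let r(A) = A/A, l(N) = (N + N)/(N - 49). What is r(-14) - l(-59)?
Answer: -5/54 ≈ -0.092593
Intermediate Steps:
l(N) = 2*N/(-49 + N) (l(N) = (2*N)/(-49 + N) = 2*N/(-49 + N))
r(A) = 1
r(-14) - l(-59) = 1 - 2*(-59)/(-49 - 59) = 1 - 2*(-59)/(-108) = 1 - 2*(-59)*(-1)/108 = 1 - 1*59/54 = 1 - 59/54 = -5/54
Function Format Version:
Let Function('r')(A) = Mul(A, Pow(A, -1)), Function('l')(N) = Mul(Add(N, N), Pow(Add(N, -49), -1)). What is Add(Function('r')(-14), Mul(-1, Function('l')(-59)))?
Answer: Rational(-5, 54) ≈ -0.092593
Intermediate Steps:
Function('l')(N) = Mul(2, N, Pow(Add(-49, N), -1)) (Function('l')(N) = Mul(Mul(2, N), Pow(Add(-49, N), -1)) = Mul(2, N, Pow(Add(-49, N), -1)))
Function('r')(A) = 1
Add(Function('r')(-14), Mul(-1, Function('l')(-59))) = Add(1, Mul(-1, Mul(2, -59, Pow(Add(-49, -59), -1)))) = Add(1, Mul(-1, Mul(2, -59, Pow(-108, -1)))) = Add(1, Mul(-1, Mul(2, -59, Rational(-1, 108)))) = Add(1, Mul(-1, Rational(59, 54))) = Add(1, Rational(-59, 54)) = Rational(-5, 54)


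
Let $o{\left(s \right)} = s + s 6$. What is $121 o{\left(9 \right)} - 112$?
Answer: $7511$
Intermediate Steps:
$o{\left(s \right)} = 7 s$ ($o{\left(s \right)} = s + 6 s = 7 s$)
$121 o{\left(9 \right)} - 112 = 121 \cdot 7 \cdot 9 - 112 = 121 \cdot 63 - 112 = 7623 - 112 = 7511$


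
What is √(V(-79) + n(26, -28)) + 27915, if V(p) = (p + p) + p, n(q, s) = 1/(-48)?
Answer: 27915 + I*√34131/12 ≈ 27915.0 + 15.395*I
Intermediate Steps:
n(q, s) = -1/48
V(p) = 3*p (V(p) = 2*p + p = 3*p)
√(V(-79) + n(26, -28)) + 27915 = √(3*(-79) - 1/48) + 27915 = √(-237 - 1/48) + 27915 = √(-11377/48) + 27915 = I*√34131/12 + 27915 = 27915 + I*√34131/12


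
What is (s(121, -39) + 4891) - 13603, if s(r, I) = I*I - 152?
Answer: -7343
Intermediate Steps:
s(r, I) = -152 + I**2 (s(r, I) = I**2 - 152 = -152 + I**2)
(s(121, -39) + 4891) - 13603 = ((-152 + (-39)**2) + 4891) - 13603 = ((-152 + 1521) + 4891) - 13603 = (1369 + 4891) - 13603 = 6260 - 13603 = -7343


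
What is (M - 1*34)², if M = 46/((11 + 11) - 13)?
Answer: 67600/81 ≈ 834.57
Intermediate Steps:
M = 46/9 (M = 46/(22 - 13) = 46/9 ≈ 5.1111)
(M - 1*34)² = (46/9 - 1*34)² = (46/9 - 34)² = (-260/9)² = 67600/81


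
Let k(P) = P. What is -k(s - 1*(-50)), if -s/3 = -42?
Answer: -176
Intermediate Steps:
s = 126 (s = -3*(-42) = 126)
-k(s - 1*(-50)) = -(126 - 1*(-50)) = -(126 + 50) = -1*176 = -176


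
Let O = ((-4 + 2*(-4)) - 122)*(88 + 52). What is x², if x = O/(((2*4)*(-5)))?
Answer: 219961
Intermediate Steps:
O = -18760 (O = ((-4 - 8) - 122)*140 = (-12 - 122)*140 = -134*140 = -18760)
x = 469 (x = -18760/((2*4)*(-5)) = -18760/(8*(-5)) = -18760/(-40) = -18760*(-1/40) = 469)
x² = 469² = 219961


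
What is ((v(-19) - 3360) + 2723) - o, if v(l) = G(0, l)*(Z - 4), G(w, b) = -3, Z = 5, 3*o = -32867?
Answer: 30947/3 ≈ 10316.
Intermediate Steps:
o = -32867/3 (o = (⅓)*(-32867) = -32867/3 ≈ -10956.)
v(l) = -3 (v(l) = -3*(5 - 4) = -3*1 = -3)
((v(-19) - 3360) + 2723) - o = ((-3 - 3360) + 2723) - 1*(-32867/3) = (-3363 + 2723) + 32867/3 = -640 + 32867/3 = 30947/3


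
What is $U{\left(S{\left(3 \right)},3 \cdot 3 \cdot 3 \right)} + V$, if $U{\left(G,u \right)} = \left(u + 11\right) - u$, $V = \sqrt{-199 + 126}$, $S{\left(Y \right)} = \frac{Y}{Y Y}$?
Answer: $11 + i \sqrt{73} \approx 11.0 + 8.544 i$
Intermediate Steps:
$S{\left(Y \right)} = \frac{1}{Y}$ ($S{\left(Y \right)} = \frac{Y}{Y^{2}} = \frac{1}{Y}$)
$V = i \sqrt{73}$ ($V = \sqrt{-73} = i \sqrt{73} \approx 8.544 i$)
$U{\left(G,u \right)} = 11$ ($U{\left(G,u \right)} = \left(11 + u\right) - u = 11$)
$U{\left(S{\left(3 \right)},3 \cdot 3 \cdot 3 \right)} + V = 11 + i \sqrt{73}$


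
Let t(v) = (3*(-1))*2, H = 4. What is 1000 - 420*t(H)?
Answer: 3520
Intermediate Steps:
t(v) = -6 (t(v) = -3*2 = -6)
1000 - 420*t(H) = 1000 - 420*(-6) = 1000 + 2520 = 3520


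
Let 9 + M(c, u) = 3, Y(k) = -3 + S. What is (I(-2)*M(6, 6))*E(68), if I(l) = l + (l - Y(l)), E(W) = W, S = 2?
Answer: 1224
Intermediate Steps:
Y(k) = -1 (Y(k) = -3 + 2 = -1)
I(l) = 1 + 2*l (I(l) = l + (l - 1*(-1)) = l + (l + 1) = l + (1 + l) = 1 + 2*l)
M(c, u) = -6 (M(c, u) = -9 + 3 = -6)
(I(-2)*M(6, 6))*E(68) = ((1 + 2*(-2))*(-6))*68 = ((1 - 4)*(-6))*68 = -3*(-6)*68 = 18*68 = 1224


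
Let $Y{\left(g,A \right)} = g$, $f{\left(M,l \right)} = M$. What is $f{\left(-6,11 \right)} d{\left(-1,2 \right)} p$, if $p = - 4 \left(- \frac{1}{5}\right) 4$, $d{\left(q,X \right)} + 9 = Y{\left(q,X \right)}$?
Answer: $192$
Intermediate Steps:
$d{\left(q,X \right)} = -9 + q$
$p = \frac{16}{5}$ ($p = - 4 \left(\left(-1\right) \frac{1}{5}\right) 4 = \left(-4\right) \left(- \frac{1}{5}\right) 4 = \frac{4}{5} \cdot 4 = \frac{16}{5} \approx 3.2$)
$f{\left(-6,11 \right)} d{\left(-1,2 \right)} p = - 6 \left(-9 - 1\right) \frac{16}{5} = \left(-6\right) \left(-10\right) \frac{16}{5} = 60 \cdot \frac{16}{5} = 192$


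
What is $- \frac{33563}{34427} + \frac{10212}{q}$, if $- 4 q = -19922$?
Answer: $\frac{368816005}{342927347} \approx 1.0755$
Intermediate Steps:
$q = \frac{9961}{2}$ ($q = \left(- \frac{1}{4}\right) \left(-19922\right) = \frac{9961}{2} \approx 4980.5$)
$- \frac{33563}{34427} + \frac{10212}{q} = - \frac{33563}{34427} + \frac{10212}{\frac{9961}{2}} = \left(-33563\right) \frac{1}{34427} + 10212 \cdot \frac{2}{9961} = - \frac{33563}{34427} + \frac{20424}{9961} = \frac{368816005}{342927347}$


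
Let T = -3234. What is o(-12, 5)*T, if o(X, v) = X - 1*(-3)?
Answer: 29106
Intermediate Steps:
o(X, v) = 3 + X (o(X, v) = X + 3 = 3 + X)
o(-12, 5)*T = (3 - 12)*(-3234) = -9*(-3234) = 29106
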